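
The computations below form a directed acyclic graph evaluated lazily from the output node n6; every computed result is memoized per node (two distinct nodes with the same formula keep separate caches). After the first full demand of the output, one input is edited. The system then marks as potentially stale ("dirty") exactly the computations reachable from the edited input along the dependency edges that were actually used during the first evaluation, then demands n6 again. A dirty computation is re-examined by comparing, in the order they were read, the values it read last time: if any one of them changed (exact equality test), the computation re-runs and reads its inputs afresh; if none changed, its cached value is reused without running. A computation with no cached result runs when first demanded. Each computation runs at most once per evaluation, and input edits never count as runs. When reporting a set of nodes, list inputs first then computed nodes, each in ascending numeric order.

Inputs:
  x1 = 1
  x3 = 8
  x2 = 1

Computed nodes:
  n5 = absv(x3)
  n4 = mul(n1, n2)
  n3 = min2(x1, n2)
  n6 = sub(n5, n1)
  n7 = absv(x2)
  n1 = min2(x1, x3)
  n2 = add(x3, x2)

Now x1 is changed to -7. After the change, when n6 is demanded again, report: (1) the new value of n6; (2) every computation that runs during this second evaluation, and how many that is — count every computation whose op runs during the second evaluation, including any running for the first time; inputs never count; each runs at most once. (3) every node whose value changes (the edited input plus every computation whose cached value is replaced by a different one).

Demanding n6 again yields 15.
2 computations run: n1, n6.
The nodes whose values change: x1, n1, n6.

First demand of the output computes:
  n1 = min2(1, 8) = 1
  n5 = absv(8) = 8
  n6 = sub(8, 1) = 7

After the edit, cleaning proceeds:
  n1: a read changed (x1 1->-7) — executes, giving -7.
  n6: a read changed (n1 1->-7) — executes, giving 15.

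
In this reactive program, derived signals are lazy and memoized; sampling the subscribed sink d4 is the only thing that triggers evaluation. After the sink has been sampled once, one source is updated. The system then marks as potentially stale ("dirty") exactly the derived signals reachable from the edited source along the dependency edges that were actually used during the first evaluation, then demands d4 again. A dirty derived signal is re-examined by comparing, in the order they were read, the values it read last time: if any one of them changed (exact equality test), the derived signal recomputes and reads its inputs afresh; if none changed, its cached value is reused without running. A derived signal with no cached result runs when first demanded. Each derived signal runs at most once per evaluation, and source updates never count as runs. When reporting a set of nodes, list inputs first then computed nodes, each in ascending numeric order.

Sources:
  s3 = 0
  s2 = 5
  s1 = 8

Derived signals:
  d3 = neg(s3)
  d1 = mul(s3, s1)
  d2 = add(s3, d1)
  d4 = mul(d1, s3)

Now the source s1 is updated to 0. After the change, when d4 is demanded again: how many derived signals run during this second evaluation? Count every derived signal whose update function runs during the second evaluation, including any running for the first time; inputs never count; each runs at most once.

1 derived signals run: d1.
Note the absorption at d1: it re-runs yet its value is the same, leaving the output's value untouched.

First demand of the output computes:
  d1 = mul(0, 8) = 0
  d4 = mul(0, 0) = 0

After the edit, cleaning proceeds:
  d1: a read changed (s1 8->0) — executes, giving 0 — identical to its old value.
  d4: dirty, but its reads are unchanged (d1 unchanged, s3 unchanged); cached 0 stands.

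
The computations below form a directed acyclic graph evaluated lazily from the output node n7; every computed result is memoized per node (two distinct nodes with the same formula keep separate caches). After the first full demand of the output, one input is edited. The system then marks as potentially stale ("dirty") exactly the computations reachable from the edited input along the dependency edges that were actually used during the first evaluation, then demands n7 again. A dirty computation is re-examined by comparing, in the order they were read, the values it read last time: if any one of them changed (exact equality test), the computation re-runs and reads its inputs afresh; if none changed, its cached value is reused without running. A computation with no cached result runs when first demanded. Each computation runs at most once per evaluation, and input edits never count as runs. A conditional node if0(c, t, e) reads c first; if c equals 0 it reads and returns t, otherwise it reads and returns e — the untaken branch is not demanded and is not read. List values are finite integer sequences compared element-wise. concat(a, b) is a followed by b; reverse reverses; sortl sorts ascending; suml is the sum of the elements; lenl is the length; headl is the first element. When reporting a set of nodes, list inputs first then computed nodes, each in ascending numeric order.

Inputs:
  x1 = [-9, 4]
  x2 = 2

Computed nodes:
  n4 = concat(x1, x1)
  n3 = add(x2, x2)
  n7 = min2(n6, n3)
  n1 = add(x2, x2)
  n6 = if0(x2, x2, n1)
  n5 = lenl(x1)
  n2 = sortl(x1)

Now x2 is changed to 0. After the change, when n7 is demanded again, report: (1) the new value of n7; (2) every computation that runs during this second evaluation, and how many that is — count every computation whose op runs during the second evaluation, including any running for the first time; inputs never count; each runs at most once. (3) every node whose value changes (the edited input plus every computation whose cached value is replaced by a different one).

Demanding n7 again yields 0.
3 computations run: n3, n6, n7.
The nodes whose values change: x2, n3, n6, n7.
Note the branch switch — demand abandons n1, which is never re-examined.

First demand of the output computes:
  n1 = add(2, 2) = 4
  n3 = add(2, 2) = 4
  n6 = if0(x2=2 -> else branch n1) = 4
  n7 = min2(4, 4) = 4

After the edit, cleaning proceeds:
  n1: stays stale; no demand reaches it after the flip.
  n3: a read changed (x2 2->0; x2 2->0) — executes, giving 0.
  n6: a read changed (x2 2->0) — executes, giving 0.
  n7: a read changed (n6 4->0; n3 4->0) — executes, giving 0.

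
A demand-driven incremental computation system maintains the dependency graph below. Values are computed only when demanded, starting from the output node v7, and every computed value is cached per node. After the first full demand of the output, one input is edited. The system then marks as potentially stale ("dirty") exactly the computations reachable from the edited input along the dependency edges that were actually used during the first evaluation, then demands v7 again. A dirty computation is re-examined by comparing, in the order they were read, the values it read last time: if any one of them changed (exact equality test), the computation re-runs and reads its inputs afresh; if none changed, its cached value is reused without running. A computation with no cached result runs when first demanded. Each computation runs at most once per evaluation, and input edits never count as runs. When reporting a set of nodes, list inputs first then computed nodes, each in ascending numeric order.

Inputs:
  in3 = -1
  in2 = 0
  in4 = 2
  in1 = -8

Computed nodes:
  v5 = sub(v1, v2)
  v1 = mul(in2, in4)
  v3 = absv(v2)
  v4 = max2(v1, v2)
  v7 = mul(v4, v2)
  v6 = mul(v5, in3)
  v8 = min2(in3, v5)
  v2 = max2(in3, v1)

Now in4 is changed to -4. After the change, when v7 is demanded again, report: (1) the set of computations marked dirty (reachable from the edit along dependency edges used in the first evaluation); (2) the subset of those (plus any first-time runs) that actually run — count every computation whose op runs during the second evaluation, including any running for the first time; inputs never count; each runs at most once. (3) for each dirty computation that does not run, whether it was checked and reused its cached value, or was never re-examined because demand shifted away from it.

Marked dirty: v1, v2, v4, v7.
Computations that run: v1 — 1 in total.
Checked but reused from cache: v2, v4, v7.
Key observation: the change is absorbed at v1 — it re-runs but produces the same value, and the output's value is unchanged.

First evaluation (everything demanded from the output):
  v1 = mul(0, 2) = 0
  v2 = max2(-1, 0) = 0
  v4 = max2(0, 0) = 0
  v7 = mul(0, 0) = 0

Propagation after the edit:
  v1: runs — in4 2->-4; result 0 (same value as before).
  v2: checked — values it read are unchanged (in3 unchanged, v1 unchanged); reused cached 0 without running.
  v4: checked — values it read are unchanged (v1 unchanged, v2 unchanged); reused cached 0 without running.
  v7: checked — values it read are unchanged (v4 unchanged, v2 unchanged); reused cached 0 without running.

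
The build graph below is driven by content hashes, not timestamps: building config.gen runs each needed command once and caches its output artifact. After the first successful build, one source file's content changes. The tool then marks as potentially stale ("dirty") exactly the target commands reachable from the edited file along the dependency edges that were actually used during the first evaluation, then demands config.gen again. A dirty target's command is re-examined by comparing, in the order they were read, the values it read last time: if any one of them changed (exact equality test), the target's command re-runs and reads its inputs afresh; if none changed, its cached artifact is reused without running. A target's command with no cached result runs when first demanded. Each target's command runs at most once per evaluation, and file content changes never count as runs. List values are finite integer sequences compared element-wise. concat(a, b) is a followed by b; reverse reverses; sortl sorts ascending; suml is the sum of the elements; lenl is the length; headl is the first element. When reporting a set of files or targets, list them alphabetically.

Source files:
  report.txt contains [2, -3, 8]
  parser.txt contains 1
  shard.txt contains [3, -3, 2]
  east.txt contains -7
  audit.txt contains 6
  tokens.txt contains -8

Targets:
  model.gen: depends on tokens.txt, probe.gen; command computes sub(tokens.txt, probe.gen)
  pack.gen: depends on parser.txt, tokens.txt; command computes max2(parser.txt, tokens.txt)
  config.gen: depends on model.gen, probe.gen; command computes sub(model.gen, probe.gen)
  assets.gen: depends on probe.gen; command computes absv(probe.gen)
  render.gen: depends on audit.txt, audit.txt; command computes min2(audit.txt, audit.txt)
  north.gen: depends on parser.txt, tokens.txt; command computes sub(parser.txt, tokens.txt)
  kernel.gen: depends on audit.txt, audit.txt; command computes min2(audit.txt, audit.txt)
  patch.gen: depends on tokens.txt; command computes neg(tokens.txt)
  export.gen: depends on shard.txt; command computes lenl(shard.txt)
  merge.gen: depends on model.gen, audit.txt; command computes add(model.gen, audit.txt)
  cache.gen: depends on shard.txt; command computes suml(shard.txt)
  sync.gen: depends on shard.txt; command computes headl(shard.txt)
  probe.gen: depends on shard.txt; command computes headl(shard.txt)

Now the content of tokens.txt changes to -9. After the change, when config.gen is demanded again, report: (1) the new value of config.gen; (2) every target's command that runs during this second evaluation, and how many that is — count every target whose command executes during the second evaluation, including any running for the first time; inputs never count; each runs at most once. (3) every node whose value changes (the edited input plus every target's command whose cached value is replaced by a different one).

Initial pass — values computed on the first demand:
  probe.gen = headl([3, -3, 2]) = 3
  model.gen = sub(-8, 3) = -11
  config.gen = sub(-11, 3) = -14

Second demand — change propagation:
  model.gen: re-runs because tokens.txt -8->-9; new result -12.
  config.gen: re-runs because model.gen -11->-12; new result -15.

config.gen now evaluates to -15.
Run set: config.gen, model.gen (2 run).
Changed values: config.gen, model.gen, tokens.txt.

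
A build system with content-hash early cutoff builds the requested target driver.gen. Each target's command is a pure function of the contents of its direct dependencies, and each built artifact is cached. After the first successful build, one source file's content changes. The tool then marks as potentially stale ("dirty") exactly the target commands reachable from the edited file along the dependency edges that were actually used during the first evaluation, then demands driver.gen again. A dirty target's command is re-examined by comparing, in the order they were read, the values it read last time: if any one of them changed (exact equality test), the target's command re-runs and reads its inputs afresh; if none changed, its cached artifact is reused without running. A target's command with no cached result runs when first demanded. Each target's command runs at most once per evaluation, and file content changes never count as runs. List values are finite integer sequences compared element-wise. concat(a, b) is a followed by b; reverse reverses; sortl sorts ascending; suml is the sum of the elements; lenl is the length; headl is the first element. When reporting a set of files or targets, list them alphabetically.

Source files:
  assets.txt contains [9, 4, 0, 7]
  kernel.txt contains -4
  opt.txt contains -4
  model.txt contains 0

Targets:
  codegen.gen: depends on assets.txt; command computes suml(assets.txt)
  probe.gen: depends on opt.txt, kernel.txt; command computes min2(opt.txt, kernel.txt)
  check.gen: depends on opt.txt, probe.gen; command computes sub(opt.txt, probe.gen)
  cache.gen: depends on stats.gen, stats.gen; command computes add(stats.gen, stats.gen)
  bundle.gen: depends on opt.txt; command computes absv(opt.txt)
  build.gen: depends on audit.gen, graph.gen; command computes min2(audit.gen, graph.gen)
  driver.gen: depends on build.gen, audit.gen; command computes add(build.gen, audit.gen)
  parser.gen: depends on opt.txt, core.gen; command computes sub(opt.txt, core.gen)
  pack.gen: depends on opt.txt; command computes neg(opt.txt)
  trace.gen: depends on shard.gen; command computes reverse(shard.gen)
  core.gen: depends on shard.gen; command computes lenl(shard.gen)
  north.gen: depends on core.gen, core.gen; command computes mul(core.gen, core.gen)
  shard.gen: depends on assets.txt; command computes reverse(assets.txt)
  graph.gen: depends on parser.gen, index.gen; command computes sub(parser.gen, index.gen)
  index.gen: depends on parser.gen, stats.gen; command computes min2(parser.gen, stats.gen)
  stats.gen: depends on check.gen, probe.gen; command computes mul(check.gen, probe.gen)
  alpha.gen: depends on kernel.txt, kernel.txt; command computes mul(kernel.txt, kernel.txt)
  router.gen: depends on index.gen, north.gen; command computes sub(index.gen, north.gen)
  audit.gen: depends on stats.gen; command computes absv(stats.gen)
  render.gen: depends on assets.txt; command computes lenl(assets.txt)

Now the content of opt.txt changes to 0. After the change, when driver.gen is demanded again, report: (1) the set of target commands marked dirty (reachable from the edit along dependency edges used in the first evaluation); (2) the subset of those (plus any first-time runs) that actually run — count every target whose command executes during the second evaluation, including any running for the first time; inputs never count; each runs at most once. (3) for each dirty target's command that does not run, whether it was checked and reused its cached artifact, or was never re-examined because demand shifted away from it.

Marked dirty: audit.gen, build.gen, check.gen, driver.gen, graph.gen, index.gen, parser.gen, probe.gen, stats.gen.
Target commands that run: audit.gen, build.gen, check.gen, driver.gen, graph.gen, index.gen, parser.gen, probe.gen, stats.gen — 9 in total.
Every dirty target's command ran.

First evaluation (everything demanded from the output):
  probe.gen = min2(-4, -4) = -4
  check.gen = sub(-4, -4) = 0
  shard.gen = reverse([9, 4, 0, 7]) = [7, 0, 4, 9]
  core.gen = lenl([7, 0, 4, 9]) = 4
  parser.gen = sub(-4, 4) = -8
  stats.gen = mul(0, -4) = 0
  audit.gen = absv(0) = 0
  index.gen = min2(-8, 0) = -8
  graph.gen = sub(-8, -8) = 0
  build.gen = min2(0, 0) = 0
  driver.gen = add(0, 0) = 0

Propagation after the edit:
  parser.gen: runs — opt.txt -4->0; result -4.
  probe.gen: runs — opt.txt -4->0; result -4 (same value as before).
  check.gen: runs — opt.txt -4->0; result 4.
  stats.gen: runs — check.gen 0->4; result -16.
  audit.gen: runs — stats.gen 0->-16; result 16.
  index.gen: runs — parser.gen -8->-4; stats.gen 0->-16; result -16.
  graph.gen: runs — parser.gen -8->-4; index.gen -8->-16; result 12.
  build.gen: runs — audit.gen 0->16; graph.gen 0->12; result 12.
  driver.gen: runs — build.gen 0->12; audit.gen 0->16; result 28.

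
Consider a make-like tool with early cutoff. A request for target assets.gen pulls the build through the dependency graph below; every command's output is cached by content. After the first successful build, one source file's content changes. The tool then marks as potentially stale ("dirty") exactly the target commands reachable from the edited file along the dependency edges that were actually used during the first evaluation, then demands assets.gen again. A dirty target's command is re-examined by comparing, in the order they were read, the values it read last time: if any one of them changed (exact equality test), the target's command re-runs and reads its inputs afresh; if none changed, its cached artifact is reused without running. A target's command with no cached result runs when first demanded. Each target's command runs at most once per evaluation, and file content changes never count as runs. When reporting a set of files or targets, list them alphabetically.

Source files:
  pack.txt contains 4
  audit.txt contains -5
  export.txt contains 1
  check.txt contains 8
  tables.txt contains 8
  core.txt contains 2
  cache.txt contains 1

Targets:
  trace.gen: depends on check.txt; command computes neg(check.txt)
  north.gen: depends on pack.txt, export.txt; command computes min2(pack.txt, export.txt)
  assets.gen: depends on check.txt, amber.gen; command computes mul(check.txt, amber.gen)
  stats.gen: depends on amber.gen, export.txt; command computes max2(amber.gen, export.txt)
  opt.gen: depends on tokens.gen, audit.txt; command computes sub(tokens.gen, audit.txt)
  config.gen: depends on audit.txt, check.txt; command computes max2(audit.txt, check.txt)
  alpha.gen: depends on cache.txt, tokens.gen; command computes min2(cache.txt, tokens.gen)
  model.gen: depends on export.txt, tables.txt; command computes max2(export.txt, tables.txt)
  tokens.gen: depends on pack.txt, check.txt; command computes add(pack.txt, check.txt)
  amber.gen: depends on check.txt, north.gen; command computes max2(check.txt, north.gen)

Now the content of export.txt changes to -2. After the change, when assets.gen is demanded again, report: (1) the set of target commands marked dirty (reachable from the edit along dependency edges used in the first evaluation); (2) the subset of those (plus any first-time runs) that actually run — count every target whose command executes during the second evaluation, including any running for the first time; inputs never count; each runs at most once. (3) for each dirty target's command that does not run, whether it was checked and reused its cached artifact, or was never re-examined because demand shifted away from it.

The edit dirties: amber.gen, assets.gen, north.gen.
2 target commands run: amber.gen, north.gen.
Cache hits after checking: assets.gen.
Note the absorption at amber.gen: it re-runs yet its value is the same, leaving the output's value untouched.

First demand of the output computes:
  north.gen = min2(4, 1) = 1
  amber.gen = max2(8, 1) = 8
  assets.gen = mul(8, 8) = 64

After the edit, cleaning proceeds:
  north.gen: a read changed (export.txt 1->-2) — executes, giving -2.
  amber.gen: a read changed (north.gen 1->-2) — executes, giving 8 — identical to its old value.
  assets.gen: dirty, but its reads are unchanged (check.txt unchanged, amber.gen unchanged); cached 64 stands.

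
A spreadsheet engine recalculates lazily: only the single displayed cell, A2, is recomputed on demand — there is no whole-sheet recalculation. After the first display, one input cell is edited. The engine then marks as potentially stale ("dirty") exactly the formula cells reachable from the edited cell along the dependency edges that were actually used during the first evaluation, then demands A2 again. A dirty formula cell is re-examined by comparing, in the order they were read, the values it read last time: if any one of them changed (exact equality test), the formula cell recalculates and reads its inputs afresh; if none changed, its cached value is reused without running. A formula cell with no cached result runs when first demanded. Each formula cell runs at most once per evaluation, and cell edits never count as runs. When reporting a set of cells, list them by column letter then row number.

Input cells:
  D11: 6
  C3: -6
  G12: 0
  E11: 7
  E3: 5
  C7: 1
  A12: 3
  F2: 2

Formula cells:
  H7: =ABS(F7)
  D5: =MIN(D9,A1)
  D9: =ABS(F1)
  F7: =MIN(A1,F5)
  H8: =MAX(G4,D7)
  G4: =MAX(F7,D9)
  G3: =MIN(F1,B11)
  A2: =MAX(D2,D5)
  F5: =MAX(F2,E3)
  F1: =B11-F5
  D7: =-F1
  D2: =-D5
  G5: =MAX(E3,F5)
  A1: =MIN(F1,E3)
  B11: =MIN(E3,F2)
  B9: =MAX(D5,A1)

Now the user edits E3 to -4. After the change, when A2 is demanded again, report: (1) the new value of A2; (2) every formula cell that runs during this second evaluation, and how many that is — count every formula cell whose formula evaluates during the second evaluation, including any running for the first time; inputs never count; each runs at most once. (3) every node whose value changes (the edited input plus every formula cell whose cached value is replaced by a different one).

First evaluation (everything demanded from the output):
  B11 = MIN(5, 2) = 2
  F5 = MAX(2, 5) = 5
  F1 = 2 - 5 = -3
  A1 = MIN(-3, 5) = -3
  D9 = ABS(-3) = 3
  D5 = MIN(3, -3) = -3
  D2 = -(-3) = 3
  A2 = MAX(3, -3) = 3

Propagation after the edit:
  B11: runs — E3 5->-4; result -4.
  F5: runs — E3 5->-4; result 2.
  F1: runs — B11 2->-4; F5 5->2; result -6.
  A1: runs — F1 -3->-6; E3 5->-4; result -6.
  D9: runs — F1 -3->-6; result 6.
  D5: runs — D9 3->6; A1 -3->-6; result -6.
  D2: runs — D5 -3->-6; result 6.
  A2: runs — D2 3->6; D5 -3->-6; result 6.

New value of A2: 6.
Formula cells that run: A1, A2, B11, D2, D5, D9, F1, F5 — 8 in total.
Values that change: A1, A2, B11, D2, D5, D9, E3, F1, F5.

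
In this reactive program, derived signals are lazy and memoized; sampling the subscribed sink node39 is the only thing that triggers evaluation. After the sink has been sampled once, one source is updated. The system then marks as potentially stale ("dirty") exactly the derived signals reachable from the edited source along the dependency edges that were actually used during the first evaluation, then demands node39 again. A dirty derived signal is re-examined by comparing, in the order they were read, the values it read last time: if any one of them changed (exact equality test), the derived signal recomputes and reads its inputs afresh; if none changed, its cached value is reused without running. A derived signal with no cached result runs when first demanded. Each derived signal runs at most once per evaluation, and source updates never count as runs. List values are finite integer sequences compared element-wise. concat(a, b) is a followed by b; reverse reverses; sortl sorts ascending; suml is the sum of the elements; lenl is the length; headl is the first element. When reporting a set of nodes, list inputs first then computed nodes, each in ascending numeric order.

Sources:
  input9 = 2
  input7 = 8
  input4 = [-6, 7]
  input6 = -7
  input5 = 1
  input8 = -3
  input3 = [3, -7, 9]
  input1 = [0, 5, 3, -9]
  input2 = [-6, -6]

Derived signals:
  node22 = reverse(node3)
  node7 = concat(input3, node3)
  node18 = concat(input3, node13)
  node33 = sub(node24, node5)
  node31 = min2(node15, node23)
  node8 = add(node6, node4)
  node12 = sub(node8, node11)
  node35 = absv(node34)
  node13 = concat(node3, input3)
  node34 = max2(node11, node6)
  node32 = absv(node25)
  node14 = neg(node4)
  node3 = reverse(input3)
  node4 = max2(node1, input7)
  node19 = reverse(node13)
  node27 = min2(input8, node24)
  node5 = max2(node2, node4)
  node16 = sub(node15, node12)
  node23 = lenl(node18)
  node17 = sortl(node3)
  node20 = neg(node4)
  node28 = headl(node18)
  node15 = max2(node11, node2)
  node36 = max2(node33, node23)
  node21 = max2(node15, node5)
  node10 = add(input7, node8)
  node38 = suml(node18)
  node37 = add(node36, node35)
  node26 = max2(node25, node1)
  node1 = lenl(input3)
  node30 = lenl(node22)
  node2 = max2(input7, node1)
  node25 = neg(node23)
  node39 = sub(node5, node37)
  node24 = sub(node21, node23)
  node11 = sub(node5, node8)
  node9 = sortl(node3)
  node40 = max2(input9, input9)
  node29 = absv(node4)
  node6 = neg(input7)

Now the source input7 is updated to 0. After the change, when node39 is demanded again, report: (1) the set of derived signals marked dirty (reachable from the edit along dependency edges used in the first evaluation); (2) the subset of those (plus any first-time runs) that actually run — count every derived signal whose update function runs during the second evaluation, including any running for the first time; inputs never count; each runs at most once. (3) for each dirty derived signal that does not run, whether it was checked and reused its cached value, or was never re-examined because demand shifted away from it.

First demand of the output computes:
  node1 = lenl([3, -7, 9]) = 3
  node2 = max2(8, 3) = 8
  node3 = reverse([3, -7, 9]) = [9, -7, 3]
  node4 = max2(3, 8) = 8
  node5 = max2(8, 8) = 8
  node6 = neg(8) = -8
  node8 = add(-8, 8) = 0
  node11 = sub(8, 0) = 8
  node13 = concat([9, -7, 3], [3, -7, 9]) = [9, -7, 3, 3, -7, 9]
  node15 = max2(8, 8) = 8
  node18 = concat([3, -7, 9], [9, -7, 3, 3, -7, 9]) = [3, -7, 9, 9, -7, 3, 3, -7, 9]
  node21 = max2(8, 8) = 8
  node23 = lenl([3, -7, 9, 9, -7, 3, 3, -7, 9]) = 9
  node24 = sub(8, 9) = -1
  node33 = sub(-1, 8) = -9
  node34 = max2(8, -8) = 8
  node35 = absv(8) = 8
  node36 = max2(-9, 9) = 9
  node37 = add(9, 8) = 17
  node39 = sub(8, 17) = -9

After the edit, cleaning proceeds:
  node2: a read changed (input7 8->0) — executes, giving 3.
  node4: a read changed (input7 8->0) — executes, giving 3.
  node5: a read changed (node2 8->3; node4 8->3) — executes, giving 3.
  node6: a read changed (input7 8->0) — executes, giving 0.
  node8: a read changed (node6 -8->0; node4 8->3) — executes, giving 3.
  node11: a read changed (node5 8->3; node8 0->3) — executes, giving 0.
  node15: a read changed (node11 8->0; node2 8->3) — executes, giving 3.
  node21: a read changed (node15 8->3; node5 8->3) — executes, giving 3.
  node24: a read changed (node21 8->3) — executes, giving -6.
  node33: a read changed (node24 -1->-6; node5 8->3) — executes, giving -9 — identical to its old value.
  node34: a read changed (node11 8->0; node6 -8->0) — executes, giving 0.
  node35: a read changed (node34 8->0) — executes, giving 0.
  node36: dirty, but its reads are unchanged (node33 unchanged, node23 unchanged); cached 9 stands.
  node37: a read changed (node35 8->0) — executes, giving 9.
  node39: a read changed (node5 8->3; node37 17->9) — executes, giving -6.

Note where the cutoff bites: node36 is checked, finds nothing changed, and keeps its cache.

The edit dirties: node2, node4, node5, node6, node8, node11, node15, node21, node24, node33, node34, node35, node36, node37, node39.
14 derived signals run: node2, node4, node5, node6, node8, node11, node15, node21, node24, node33, node34, node35, node37, node39.
Cache hits after checking: node36.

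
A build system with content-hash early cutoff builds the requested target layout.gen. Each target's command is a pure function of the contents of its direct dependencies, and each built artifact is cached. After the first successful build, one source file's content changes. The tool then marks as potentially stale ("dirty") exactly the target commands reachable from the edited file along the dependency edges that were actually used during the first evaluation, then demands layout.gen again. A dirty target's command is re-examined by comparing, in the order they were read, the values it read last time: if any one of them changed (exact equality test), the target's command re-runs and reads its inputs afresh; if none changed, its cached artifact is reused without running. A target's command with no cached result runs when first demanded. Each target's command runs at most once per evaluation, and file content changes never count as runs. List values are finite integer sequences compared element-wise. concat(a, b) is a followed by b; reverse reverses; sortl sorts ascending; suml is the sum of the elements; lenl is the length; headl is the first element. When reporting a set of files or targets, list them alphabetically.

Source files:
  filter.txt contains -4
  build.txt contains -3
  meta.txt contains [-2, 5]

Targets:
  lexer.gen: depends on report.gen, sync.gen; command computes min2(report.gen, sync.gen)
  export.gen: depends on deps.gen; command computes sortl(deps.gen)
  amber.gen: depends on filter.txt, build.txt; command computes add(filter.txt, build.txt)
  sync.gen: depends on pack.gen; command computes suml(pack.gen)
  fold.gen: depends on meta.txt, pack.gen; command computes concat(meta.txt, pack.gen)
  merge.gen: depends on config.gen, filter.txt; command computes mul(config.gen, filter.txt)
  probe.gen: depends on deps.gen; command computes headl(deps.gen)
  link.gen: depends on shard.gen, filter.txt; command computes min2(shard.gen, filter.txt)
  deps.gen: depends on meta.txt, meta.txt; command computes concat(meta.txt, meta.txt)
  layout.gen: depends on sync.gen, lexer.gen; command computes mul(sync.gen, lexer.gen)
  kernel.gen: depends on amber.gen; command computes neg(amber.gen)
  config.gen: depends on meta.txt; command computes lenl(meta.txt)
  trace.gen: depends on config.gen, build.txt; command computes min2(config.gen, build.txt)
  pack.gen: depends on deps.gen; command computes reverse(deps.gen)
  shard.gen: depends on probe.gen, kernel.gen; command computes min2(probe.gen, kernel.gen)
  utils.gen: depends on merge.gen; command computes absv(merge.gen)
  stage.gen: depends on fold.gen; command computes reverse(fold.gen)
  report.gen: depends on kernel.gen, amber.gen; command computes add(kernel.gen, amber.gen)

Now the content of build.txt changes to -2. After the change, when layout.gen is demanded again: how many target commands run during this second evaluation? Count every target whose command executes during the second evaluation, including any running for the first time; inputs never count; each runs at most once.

Target commands that run: amber.gen, kernel.gen, report.gen — 3 in total.
Key observation: the change is absorbed at report.gen — it re-runs but produces the same value, and the output's value is unchanged.

First evaluation (everything demanded from the output):
  amber.gen = add(-4, -3) = -7
  deps.gen = concat([-2, 5], [-2, 5]) = [-2, 5, -2, 5]
  kernel.gen = neg(-7) = 7
  pack.gen = reverse([-2, 5, -2, 5]) = [5, -2, 5, -2]
  report.gen = add(7, -7) = 0
  sync.gen = suml([5, -2, 5, -2]) = 6
  lexer.gen = min2(0, 6) = 0
  layout.gen = mul(6, 0) = 0

Propagation after the edit:
  amber.gen: runs — build.txt -3->-2; result -6.
  kernel.gen: runs — amber.gen -7->-6; result 6.
  report.gen: runs — kernel.gen 7->6; amber.gen -7->-6; result 0 (same value as before).
  lexer.gen: checked — values it read are unchanged (report.gen unchanged, sync.gen unchanged); reused cached 0 without running.
  layout.gen: checked — values it read are unchanged (sync.gen unchanged, lexer.gen unchanged); reused cached 0 without running.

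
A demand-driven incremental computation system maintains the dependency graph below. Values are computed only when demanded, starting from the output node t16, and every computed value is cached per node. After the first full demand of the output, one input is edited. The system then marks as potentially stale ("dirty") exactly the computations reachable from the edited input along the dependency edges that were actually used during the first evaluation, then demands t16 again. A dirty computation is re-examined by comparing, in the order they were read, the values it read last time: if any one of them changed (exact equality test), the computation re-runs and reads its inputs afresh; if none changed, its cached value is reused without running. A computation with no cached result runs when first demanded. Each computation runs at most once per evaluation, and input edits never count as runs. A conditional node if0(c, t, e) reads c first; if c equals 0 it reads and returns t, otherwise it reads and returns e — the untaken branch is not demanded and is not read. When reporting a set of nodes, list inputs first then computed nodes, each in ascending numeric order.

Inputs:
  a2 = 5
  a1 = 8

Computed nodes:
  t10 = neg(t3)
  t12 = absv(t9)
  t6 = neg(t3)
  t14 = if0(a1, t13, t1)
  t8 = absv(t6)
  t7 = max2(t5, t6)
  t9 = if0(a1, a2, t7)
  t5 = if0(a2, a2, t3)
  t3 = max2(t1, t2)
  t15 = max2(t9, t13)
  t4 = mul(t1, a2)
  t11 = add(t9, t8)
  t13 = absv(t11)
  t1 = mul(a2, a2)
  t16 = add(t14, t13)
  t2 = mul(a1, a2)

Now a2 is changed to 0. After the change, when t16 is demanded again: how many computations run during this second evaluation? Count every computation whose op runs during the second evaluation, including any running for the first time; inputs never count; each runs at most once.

Computations that run: t1, t2, t3, t5, t6, t7, t8, t9, t11, t13, t14, t16 — 12 in total.

First evaluation (everything demanded from the output):
  t1 = mul(5, 5) = 25
  t2 = mul(8, 5) = 40
  t3 = max2(25, 40) = 40
  t5 = if0(a2=5 -> else branch t3) = 40
  t6 = neg(40) = -40
  t7 = max2(40, -40) = 40
  t8 = absv(-40) = 40
  t9 = if0(a1=8 -> else branch t7) = 40
  t11 = add(40, 40) = 80
  t13 = absv(80) = 80
  t14 = if0(a1=8 -> else branch t1) = 25
  t16 = add(25, 80) = 105

Propagation after the edit:
  t1: runs — a2 5->0; a2 5->0; result 0.
  t2: runs — a2 5->0; result 0.
  t3: runs — t1 25->0; t2 40->0; result 0.
  t5: runs — a2 5->0; t3 40->0; result 0.
  t6: runs — t3 40->0; result 0.
  t7: runs — t5 40->0; t6 -40->0; result 0.
  t8: runs — t6 -40->0; result 0.
  t9: runs — t7 40->0; result 0.
  t11: runs — t9 40->0; t8 40->0; result 0.
  t13: runs — t11 80->0; result 0.
  t14: runs — t1 25->0; result 0.
  t16: runs — t14 25->0; t13 80->0; result 0.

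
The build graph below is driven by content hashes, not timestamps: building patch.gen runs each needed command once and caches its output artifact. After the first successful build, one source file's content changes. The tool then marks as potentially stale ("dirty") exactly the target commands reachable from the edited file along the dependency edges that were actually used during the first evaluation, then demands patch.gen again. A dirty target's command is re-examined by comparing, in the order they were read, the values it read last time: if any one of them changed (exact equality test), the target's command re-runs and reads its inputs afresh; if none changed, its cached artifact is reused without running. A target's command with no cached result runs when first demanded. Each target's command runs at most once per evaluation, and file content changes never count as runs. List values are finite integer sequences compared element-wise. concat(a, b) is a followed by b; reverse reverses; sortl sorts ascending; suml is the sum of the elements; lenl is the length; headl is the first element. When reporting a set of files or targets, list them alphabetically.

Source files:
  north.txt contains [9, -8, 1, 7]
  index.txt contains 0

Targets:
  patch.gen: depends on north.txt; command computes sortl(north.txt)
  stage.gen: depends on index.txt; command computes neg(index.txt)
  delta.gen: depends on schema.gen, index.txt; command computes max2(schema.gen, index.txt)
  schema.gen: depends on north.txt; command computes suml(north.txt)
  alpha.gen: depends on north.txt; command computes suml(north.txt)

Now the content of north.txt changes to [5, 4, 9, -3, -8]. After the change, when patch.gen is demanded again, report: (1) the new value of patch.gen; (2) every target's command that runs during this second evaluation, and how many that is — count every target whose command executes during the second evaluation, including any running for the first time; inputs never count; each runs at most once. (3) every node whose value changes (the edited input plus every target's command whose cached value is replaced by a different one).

Initial pass — values computed on the first demand:
  patch.gen = sortl([9, -8, 1, 7]) = [-8, 1, 7, 9]

Second demand — change propagation:
  patch.gen: re-runs because north.txt [9, -8, 1, 7]->[5, 4, 9, -3, -8]; new result [-8, -3, 4, 5, 9].

patch.gen now evaluates to [-8, -3, 4, 5, 9].
Run set: patch.gen (1 run).
Changed values: north.txt, patch.gen.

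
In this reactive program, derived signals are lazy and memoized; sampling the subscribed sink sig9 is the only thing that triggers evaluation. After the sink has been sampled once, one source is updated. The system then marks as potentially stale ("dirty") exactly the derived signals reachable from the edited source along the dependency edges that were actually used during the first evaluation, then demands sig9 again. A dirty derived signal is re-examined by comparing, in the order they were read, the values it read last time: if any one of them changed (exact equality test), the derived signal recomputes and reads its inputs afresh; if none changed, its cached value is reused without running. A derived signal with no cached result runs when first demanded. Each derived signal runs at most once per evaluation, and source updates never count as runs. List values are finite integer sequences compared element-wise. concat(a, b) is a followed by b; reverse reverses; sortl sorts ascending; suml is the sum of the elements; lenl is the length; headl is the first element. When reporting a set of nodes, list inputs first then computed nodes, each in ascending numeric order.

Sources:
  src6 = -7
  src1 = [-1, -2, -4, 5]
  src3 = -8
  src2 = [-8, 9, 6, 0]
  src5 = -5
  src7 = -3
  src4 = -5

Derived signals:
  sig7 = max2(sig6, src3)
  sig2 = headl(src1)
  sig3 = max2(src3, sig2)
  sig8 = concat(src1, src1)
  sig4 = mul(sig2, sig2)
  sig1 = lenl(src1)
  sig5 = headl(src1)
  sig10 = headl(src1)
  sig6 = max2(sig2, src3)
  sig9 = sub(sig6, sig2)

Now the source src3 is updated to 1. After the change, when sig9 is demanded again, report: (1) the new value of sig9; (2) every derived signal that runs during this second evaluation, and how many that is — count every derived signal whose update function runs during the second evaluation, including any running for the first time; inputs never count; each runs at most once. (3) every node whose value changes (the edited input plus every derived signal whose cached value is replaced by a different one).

First demand of the output computes:
  sig2 = headl([-1, -2, -4, 5]) = -1
  sig6 = max2(-1, -8) = -1
  sig9 = sub(-1, -1) = 0

After the edit, cleaning proceeds:
  sig6: a read changed (src3 -8->1) — executes, giving 1.
  sig9: a read changed (sig6 -1->1) — executes, giving 2.

Demanding sig9 again yields 2.
2 derived signals run: sig6, sig9.
The nodes whose values change: src3, sig6, sig9.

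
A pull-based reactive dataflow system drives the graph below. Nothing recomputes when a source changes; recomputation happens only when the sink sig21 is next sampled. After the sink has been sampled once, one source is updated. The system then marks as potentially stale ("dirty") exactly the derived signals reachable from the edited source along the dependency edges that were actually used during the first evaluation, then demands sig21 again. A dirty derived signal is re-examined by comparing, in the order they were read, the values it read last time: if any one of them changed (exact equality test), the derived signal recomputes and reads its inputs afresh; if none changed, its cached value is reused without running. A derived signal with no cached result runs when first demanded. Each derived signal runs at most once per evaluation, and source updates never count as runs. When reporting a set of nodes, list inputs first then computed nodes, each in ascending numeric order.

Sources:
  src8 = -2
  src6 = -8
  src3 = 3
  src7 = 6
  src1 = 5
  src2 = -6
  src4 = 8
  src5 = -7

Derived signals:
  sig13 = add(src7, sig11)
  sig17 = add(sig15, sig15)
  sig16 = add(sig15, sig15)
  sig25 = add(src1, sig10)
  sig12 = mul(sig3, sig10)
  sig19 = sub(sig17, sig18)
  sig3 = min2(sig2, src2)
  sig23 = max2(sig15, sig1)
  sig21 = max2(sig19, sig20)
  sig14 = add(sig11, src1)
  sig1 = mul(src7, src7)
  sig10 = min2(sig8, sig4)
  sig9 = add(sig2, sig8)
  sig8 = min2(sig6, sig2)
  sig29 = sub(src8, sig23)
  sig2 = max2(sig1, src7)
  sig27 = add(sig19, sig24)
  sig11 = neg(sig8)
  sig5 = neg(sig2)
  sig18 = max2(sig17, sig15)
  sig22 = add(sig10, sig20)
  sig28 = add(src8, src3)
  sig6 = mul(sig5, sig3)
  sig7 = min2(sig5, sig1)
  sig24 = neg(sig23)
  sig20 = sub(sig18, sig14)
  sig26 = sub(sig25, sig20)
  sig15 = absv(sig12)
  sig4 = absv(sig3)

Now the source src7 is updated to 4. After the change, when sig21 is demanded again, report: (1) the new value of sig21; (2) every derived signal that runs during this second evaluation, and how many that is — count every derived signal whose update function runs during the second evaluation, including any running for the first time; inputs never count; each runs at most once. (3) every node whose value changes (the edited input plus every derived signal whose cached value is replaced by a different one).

New value of sig21: 83.
Derived signals that run: sig1, sig2, sig3, sig5, sig6, sig8, sig10, sig11, sig14, sig20, sig21 — 11 in total.
Values that change: src7, sig1, sig2, sig5, sig6, sig8, sig11, sig14, sig20, sig21.
Key observation: the cutoff stops propagation at sig4 — its inputs' values are unchanged, so it reuses its cache.

First evaluation (everything demanded from the output):
  sig1 = mul(6, 6) = 36
  sig2 = max2(36, 6) = 36
  sig3 = min2(36, -6) = -6
  sig4 = absv(-6) = 6
  sig5 = neg(36) = -36
  sig6 = mul(-36, -6) = 216
  sig8 = min2(216, 36) = 36
  sig10 = min2(36, 6) = 6
  sig11 = neg(36) = -36
  sig12 = mul(-6, 6) = -36
  sig14 = add(-36, 5) = -31
  sig15 = absv(-36) = 36
  sig17 = add(36, 36) = 72
  sig18 = max2(72, 36) = 72
  sig19 = sub(72, 72) = 0
  sig20 = sub(72, -31) = 103
  sig21 = max2(0, 103) = 103

Propagation after the edit:
  sig1: runs — src7 6->4; src7 6->4; result 16.
  sig2: runs — sig1 36->16; src7 6->4; result 16.
  sig3: runs — sig2 36->16; result -6 (same value as before).
  sig4: checked — values it read are unchanged (sig3 unchanged); reused cached 6 without running.
  sig5: runs — sig2 36->16; result -16.
  sig6: runs — sig5 -36->-16; result 96.
  sig8: runs — sig6 216->96; sig2 36->16; result 16.
  sig10: runs — sig8 36->16; result 6 (same value as before).
  sig11: runs — sig8 36->16; result -16.
  sig12: checked — values it read are unchanged (sig3 unchanged, sig10 unchanged); reused cached -36 without running.
  sig14: runs — sig11 -36->-16; result -11.
  sig15: checked — values it read are unchanged (sig12 unchanged); reused cached 36 without running.
  sig17: checked — values it read are unchanged (sig15 unchanged, sig15 unchanged); reused cached 72 without running.
  sig18: checked — values it read are unchanged (sig17 unchanged, sig15 unchanged); reused cached 72 without running.
  sig19: checked — values it read are unchanged (sig17 unchanged, sig18 unchanged); reused cached 0 without running.
  sig20: runs — sig14 -31->-11; result 83.
  sig21: runs — sig20 103->83; result 83.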